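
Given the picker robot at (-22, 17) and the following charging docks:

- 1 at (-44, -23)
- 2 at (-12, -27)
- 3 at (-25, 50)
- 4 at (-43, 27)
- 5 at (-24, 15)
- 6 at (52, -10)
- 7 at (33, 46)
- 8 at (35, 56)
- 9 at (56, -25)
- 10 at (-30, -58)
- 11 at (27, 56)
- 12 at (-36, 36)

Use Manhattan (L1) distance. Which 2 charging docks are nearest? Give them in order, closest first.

5, 4

Distances from (-22, 17):
1: |-22| + |-40| = 22 + 40 = 62
2: |10| + |-44| = 10 + 44 = 54
3: |-3| + |33| = 3 + 33 = 36
4: |-21| + |10| = 21 + 10 = 31
5: |-2| + |-2| = 2 + 2 = 4
6: |74| + |-27| = 74 + 27 = 101
7: |55| + |29| = 55 + 29 = 84
8: |57| + |39| = 57 + 39 = 96
9: |78| + |-42| = 78 + 42 = 120
10: |-8| + |-75| = 8 + 75 = 83
11: |49| + |39| = 49 + 39 = 88
12: |-14| + |19| = 14 + 19 = 33
Sorted: 5 (4) < 4 (31) < 12 (33) < 3 (36) < …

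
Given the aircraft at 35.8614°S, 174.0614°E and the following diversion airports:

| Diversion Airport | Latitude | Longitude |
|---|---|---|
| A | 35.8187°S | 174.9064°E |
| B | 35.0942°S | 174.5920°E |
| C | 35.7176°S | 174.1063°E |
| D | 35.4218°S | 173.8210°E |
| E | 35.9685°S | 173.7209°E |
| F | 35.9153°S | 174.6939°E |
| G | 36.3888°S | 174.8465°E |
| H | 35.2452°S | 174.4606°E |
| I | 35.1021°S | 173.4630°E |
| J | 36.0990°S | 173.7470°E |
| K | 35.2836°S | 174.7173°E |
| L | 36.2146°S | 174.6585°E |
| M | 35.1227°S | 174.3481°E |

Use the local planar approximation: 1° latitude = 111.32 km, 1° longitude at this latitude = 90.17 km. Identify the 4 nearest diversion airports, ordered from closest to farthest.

Distances from 35.8614°S, 174.0614°E:
A: 76.3418 km
B: 97.8930 km
C: 16.5119 km
D: 53.5224 km
E: 32.9365 km
F: 57.3473 km
G: 91.9699 km
H: 77.4663 km
I: 100.2794 km
J: 38.7721 km
K: 87.3784 km
L: 66.6688 km
M: 86.1999 km
Sorted: C (16.5119 km) < E (32.9365 km) < J (38.7721 km) < D (53.5224 km) < F (57.3473 km) < L (66.6688 km) < …

C, E, J, D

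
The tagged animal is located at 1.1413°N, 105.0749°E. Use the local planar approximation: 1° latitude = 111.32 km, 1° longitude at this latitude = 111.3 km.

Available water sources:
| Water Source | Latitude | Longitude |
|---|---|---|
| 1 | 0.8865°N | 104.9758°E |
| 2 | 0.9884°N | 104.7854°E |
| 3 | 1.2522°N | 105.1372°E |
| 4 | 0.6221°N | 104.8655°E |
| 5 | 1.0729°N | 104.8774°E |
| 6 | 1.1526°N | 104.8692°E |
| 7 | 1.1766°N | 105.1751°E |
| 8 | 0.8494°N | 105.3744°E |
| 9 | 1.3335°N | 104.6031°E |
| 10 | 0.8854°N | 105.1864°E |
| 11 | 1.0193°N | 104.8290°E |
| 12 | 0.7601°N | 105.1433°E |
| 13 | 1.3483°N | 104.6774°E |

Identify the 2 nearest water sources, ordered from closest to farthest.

Distances from 1.1413°N, 105.0749°E:
1: √((-0.2548·111.32)² + (-0.0991·111.3)²) = √(804.535557 + 121.657150) = 30.4334 km
2: √((-0.1529·111.32)² + (-0.2895·111.3)²) = √(289.708586 + 1038.215396) = 36.4407 km
3: √((0.1109·111.32)² + (0.0623·111.3)²) = √(152.408605 + 48.080217) = 14.1594 km
4: √((-0.5192·111.32)² + (-0.2094·111.3)²) = √(3340.532973 + 543.179891) = 62.3194 km
5: √((-0.0684·111.32)² + (-0.1975·111.3)²) = √(57.977382 + 483.197333) = 23.2632 km
6: √((0.0113·111.32)² + (-0.2057·111.3)²) = √(1.582353 + 524.154009) = 22.9289 km
7: √((0.0353·111.32)² + (0.1002·111.3)²) = √(15.441725 + 124.372903) = 11.8243 km
8: √((-0.2919·111.32)² + (0.2995·111.3)²) = √(1055.880052 + 1111.178890) = 46.5517 km
9: √((0.1922·111.32)² + (-0.4718·111.3)²) = √(457.776150 + 2757.440829) = 56.7029 km
10: √((-0.2559·111.32)² + (0.1115·111.3)²) = √(811.497091 + 154.006859) = 31.0726 km
11: √((-0.1220·111.32)² + (-0.2459·111.3)²) = √(184.444647 + 749.044098) = 30.5530 km
12: √((-0.3812·111.32)² + (0.0684·111.3)²) = √(1800.744841 + 57.956551) = 43.1127 km
13: √((0.2070·111.32)² + (-0.3975·111.3)²) = √(530.990910 + 1957.332443) = 49.8831 km
Sorted: 7 (11.8243 km) < 3 (14.1594 km) < 6 (22.9289 km) < 5 (23.2632 km) < …

7, 3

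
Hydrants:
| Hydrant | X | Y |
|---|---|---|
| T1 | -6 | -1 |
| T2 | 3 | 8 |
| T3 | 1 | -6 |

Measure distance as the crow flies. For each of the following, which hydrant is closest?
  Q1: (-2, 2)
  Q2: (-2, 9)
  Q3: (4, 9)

Q1 at (-2, 2):
  T1: 5.000
  T2: 7.810
  T3: 8.544
  → nearest: T1 (5.000)
Q2 at (-2, 9):
  T1: 10.770
  T2: 5.099
  T3: 15.297
  → nearest: T2 (5.099)
Q3 at (4, 9):
  T1: 14.142
  T2: 1.414
  T3: 15.297
  → nearest: T2 (1.414)

Q1→T1; Q2→T2; Q3→T2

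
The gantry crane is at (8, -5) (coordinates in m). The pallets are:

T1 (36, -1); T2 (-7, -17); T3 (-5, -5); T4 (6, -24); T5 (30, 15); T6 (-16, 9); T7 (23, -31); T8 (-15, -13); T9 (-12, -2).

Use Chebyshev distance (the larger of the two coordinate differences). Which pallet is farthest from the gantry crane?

Distances from (8, -5):
T1: max(|28|, |4|) = 28 m
T2: max(|-15|, |-12|) = 15 m
T3: max(|-13|, |0|) = 13 m
T4: max(|-2|, |-19|) = 19 m
T5: max(|22|, |20|) = 22 m
T6: max(|-24|, |14|) = 24 m
T7: max(|15|, |-26|) = 26 m
T8: max(|-23|, |-8|) = 23 m
T9: max(|-20|, |3|) = 20 m
Maximum: T1 at 28 m.

T1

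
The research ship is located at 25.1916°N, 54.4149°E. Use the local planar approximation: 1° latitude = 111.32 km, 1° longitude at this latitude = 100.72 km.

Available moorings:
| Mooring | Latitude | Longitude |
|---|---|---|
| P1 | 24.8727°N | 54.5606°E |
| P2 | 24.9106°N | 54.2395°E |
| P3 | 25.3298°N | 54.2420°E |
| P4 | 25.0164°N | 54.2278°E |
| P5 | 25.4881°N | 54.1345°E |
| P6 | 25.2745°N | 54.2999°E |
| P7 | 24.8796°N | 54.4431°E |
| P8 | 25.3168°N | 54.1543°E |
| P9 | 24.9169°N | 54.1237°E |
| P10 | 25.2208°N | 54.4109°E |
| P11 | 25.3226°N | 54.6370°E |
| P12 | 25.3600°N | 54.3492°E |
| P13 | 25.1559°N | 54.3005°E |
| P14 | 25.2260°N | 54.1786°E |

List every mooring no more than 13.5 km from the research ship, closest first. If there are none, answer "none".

Distances from 25.1916°N, 54.4149°E:
P1: 38.4135 km
P2: 35.9248 km
P3: 23.2367 km
P4: 27.1201 km
P5: 43.4399 km
P6: 14.8096 km
P7: 34.8478 km
P8: 29.7184 km
P9: 42.3715 km
P10: 3.2754 km
P11: 26.7035 km
P12: 19.8799 km
P13: 12.1885 km
P14: 24.1062 km
Threshold 13.5 km: P10 (3.2754 km), P13 (12.1885 km) are within range.

P10, P13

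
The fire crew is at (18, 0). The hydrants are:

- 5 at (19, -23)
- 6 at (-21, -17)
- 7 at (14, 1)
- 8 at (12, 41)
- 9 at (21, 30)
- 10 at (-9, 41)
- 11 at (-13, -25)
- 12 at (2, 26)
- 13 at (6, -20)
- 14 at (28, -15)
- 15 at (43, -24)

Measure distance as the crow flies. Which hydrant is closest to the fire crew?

Distances from (18, 0):
5: √((1)² + (-23)²) = √(1.000 + 529.000) = 23.0
6: √((-39)² + (-17)²) = √(1521.000 + 289.000) = 42.5
7: √((-4)² + (1)²) = √(16.000 + 1.000) = 4.1
8: √((-6)² + (41)²) = √(36.000 + 1681.000) = 41.4
9: √((3)² + (30)²) = √(9.000 + 900.000) = 30.1
10: √((-27)² + (41)²) = √(729.000 + 1681.000) = 49.1
11: √((-31)² + (-25)²) = √(961.000 + 625.000) = 39.8
12: √((-16)² + (26)²) = √(256.000 + 676.000) = 30.5
13: √((-12)² + (-20)²) = √(144.000 + 400.000) = 23.3
14: √((10)² + (-15)²) = √(100.000 + 225.000) = 18.0
15: √((25)² + (-24)²) = √(625.000 + 576.000) = 34.7
Minimum: 7 at 4.1.

7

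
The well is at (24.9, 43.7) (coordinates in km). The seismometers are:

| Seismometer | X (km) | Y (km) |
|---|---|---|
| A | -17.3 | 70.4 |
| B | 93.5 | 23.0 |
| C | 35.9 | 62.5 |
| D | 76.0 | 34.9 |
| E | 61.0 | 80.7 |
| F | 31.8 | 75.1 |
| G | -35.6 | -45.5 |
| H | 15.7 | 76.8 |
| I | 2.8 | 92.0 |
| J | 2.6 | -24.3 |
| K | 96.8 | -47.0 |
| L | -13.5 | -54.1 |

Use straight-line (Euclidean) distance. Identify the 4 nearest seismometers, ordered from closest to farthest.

Distances from (24.9, 43.7):
A: 49.9 km
B: 71.7 km
C: 21.8 km
D: 51.9 km
E: 51.7 km
F: 32.1 km
G: 107.8 km
H: 34.4 km
I: 53.1 km
J: 71.6 km
K: 115.7 km
L: 105.1 km
Sorted: C (21.8 km) < F (32.1 km) < H (34.4 km) < A (49.9 km) < E (51.7 km) < D (51.9 km) < …

C, F, H, A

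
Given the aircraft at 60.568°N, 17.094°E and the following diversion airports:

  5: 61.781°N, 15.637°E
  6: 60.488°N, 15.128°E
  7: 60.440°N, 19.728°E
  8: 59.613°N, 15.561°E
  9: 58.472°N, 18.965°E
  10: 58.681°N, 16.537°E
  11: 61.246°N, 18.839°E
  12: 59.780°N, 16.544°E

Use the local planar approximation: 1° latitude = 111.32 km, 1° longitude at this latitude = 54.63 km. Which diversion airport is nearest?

12

Distances from 60.568°N, 17.094°E:
5: √((1.213·111.32)² + (-1.457·54.63)²) = √(18233.41417 + 6335.50889) = 156.745 km
6: √((-0.080·111.32)² + (-1.966·54.63)²) = √(79.30971 + 11535.31419) = 107.771 km
7: √((-0.128·111.32)² + (2.634·54.63)²) = √(203.03286 + 20705.89190) = 144.599 km
8: √((-0.955·111.32)² + (-1.533·54.63)²) = √(11301.94367 + 7013.69233) = 135.335 km
9: √((-2.096·111.32)² + (1.871·54.63)²) = √(54441.35827 + 10447.44217) = 254.733 km
10: √((-1.887·111.32)² + (-0.557·54.63)²) = √(44125.55650 + 925.91856) = 212.253 km
11: √((0.678·111.32)² + (1.745·54.63)²) = √(5696.46959 + 9087.68497) = 121.590 km
12: √((-0.788·111.32)² + (-0.550·54.63)²) = √(7694.82647 + 902.79216) = 92.723 km
Minimum: 12 at 92.723 km.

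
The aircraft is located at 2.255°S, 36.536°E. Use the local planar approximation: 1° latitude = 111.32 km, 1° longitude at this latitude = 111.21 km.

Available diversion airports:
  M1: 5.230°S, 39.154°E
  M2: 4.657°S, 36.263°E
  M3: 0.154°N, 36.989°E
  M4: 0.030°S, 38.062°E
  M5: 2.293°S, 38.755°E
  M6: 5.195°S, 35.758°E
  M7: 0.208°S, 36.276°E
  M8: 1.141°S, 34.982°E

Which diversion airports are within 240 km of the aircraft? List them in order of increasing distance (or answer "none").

Distances from 2.255°S, 36.536°E:
M1: √((-2.975·111.32)² + (2.618·111.21)²) = √(109678.20533 + 84767.02980) = 440.959 km
M2: √((-2.402·111.32)² + (-0.273·111.21)²) = √(71497.75436 + 921.74964) = 269.109 km
M3: √((2.409·111.32)² + (0.453·111.21)²) = √(71915.08454 + 2537.95598) = 272.861 km
M4: √((2.225·111.32)² + (1.526·111.21)²) = √(61348.84997 + 28800.28257) = 300.248 km
M5: √((-0.038·111.32)² + (2.219·111.21)²) = √(17.89425 + 60897.89569) = 246.811 km
M6: √((-2.940·111.32)² + (-0.778·111.21)²) = √(107112.72205 + 7485.94920) = 338.524 km
M7: √((2.047·111.32)² + (-0.260·111.21)²) = √(51925.66661 + 836.05409) = 229.699 km
M8: √((1.114·111.32)² + (-1.554·111.21)²) = √(15378.59915 + 29866.86992) = 212.710 km
Threshold 240 km: M8 (212.710 km), M7 (229.699 km) are within range.

M8, M7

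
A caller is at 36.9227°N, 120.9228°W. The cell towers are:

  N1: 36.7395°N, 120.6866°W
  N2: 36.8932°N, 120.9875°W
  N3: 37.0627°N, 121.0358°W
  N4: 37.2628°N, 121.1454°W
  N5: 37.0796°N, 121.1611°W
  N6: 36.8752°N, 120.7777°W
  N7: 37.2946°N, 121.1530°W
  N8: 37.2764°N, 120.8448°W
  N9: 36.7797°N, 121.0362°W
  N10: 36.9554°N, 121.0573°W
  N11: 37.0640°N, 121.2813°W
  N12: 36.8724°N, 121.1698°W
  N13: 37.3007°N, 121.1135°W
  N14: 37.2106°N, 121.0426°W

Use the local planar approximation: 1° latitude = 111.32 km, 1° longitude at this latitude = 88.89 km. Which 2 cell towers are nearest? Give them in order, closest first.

N2, N10

Distances from 36.9227°N, 120.9228°W:
N1: √((-0.1832·111.32)² + (0.2362·88.89)²) = √(415.908057 + 440.824373) = 29.2700 km
N2: √((-0.0295·111.32)² + (-0.0647·88.89)²) = √(10.784262 + 33.076106) = 6.6227 km
N3: √((0.1400·111.32)² + (-0.1130·88.89)²) = √(242.885991 + 100.893386) = 18.5413 km
N4: √((0.3401·111.32)² + (-0.2226·88.89)²) = √(1433.374451 + 391.521966) = 42.7188 km
N5: √((0.1569·111.32)² + (-0.2383·88.89)²) = √(305.064929 + 448.697756) = 27.4547 km
N6: √((-0.0475·111.32)² + (0.1451·88.89)²) = √(27.959771 + 166.356830) = 13.9397 km
N7: √((0.3719·111.32)² + (-0.2302·88.89)²) = √(1713.952382 + 418.713006) = 46.1808 km
N8: √((0.3537·111.32)² + (0.0780·88.89)²) = √(1550.302741 + 48.072313) = 39.9797 km
N9: √((-0.1430·111.32)² + (-0.1134·88.89)²) = √(253.406920 + 101.608940) = 18.8419 km
N10: √((0.0327·111.32)² + (-0.1345·88.89)²) = √(13.250794 + 142.938882) = 12.4976 km
N11: √((0.1413·111.32)² + (-0.3585·88.89)²) = √(247.417674 + 1015.509832) = 35.5377 km
N12: √((-0.0503·111.32)² + (-0.2470·88.89)²) = √(31.353236 + 482.058471) = 22.6586 km
N13: √((0.3780·111.32)² + (-0.1907·88.89)²) = √(1770.638875 + 287.347351) = 45.3650 km
N14: √((0.2879·111.32)² + (-0.1198·88.89)²) = √(1027.140196 + 113.401670) = 33.7719 km
Sorted: N2 (6.6227 km) < N10 (12.4976 km) < N6 (13.9397 km) < N3 (18.5413 km) < …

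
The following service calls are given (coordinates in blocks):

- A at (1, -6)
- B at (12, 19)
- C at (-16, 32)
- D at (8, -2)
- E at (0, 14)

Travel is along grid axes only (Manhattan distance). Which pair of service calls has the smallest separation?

Pairwise distances:
A–B: 36 blocks
A–C: 55 blocks
A–D: 11 blocks
A–E: 21 blocks
B–C: 41 blocks
B–D: 25 blocks
B–E: 17 blocks
C–D: 58 blocks
C–E: 34 blocks
D–E: 24 blocks
Closest pair: A–D at 11 blocks.

A and D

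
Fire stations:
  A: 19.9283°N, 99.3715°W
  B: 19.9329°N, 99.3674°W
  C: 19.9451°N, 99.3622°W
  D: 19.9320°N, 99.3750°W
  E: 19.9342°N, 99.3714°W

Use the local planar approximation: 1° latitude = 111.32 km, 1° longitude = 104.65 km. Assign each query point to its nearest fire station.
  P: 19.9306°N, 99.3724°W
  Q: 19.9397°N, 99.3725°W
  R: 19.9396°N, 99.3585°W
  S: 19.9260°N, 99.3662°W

P at 19.9306°N, 99.3724°W:
  A: √((-0.0023·111.32)² + (0.0009·104.65)²) = √(0.065554 + 0.008871) = 0.2728 km
  B: √((0.0023·111.32)² + (0.0050·104.65)²) = √(0.065554 + 0.273791) = 0.5825 km
  C: √((0.0145·111.32)² + (0.0102·104.65)²) = √(2.605448 + 1.139407) = 1.9352 km
  D: √((0.0014·111.32)² + (-0.0026·104.65)²) = √(0.024289 + 0.074033) = 0.3136 km
  E: √((0.0036·111.32)² + (0.0010·104.65)²) = √(0.160602 + 0.010952) = 0.4142 km
  → nearest: A (0.2728 km)
Q at 19.9397°N, 99.3725°W:
  A: √((-0.0114·111.32)² + (0.0010·104.65)²) = √(1.610483 + 0.010952) = 1.2734 km
  B: √((-0.0068·111.32)² + (0.0051·104.65)²) = √(0.573013 + 0.284852) = 0.9262 km
  C: √((0.0054·111.32)² + (0.0103·104.65)²) = √(0.361355 + 1.161858) = 1.2342 km
  D: √((-0.0077·111.32)² + (-0.0025·104.65)²) = √(0.734730 + 0.068448) = 0.8962 km
  E: √((-0.0055·111.32)² + (0.0011·104.65)²) = √(0.374862 + 0.013251) = 0.6230 km
  → nearest: E (0.6230 km)
R at 19.9396°N, 99.3585°W:
  A: √((-0.0113·111.32)² + (-0.0130·104.65)²) = √(1.582353 + 1.850824) = 1.8529 km
  B: √((-0.0067·111.32)² + (-0.0089·104.65)²) = √(0.556283 + 0.867478) = 1.1932 km
  C: √((0.0055·111.32)² + (-0.0037·104.65)²) = √(0.374862 + 0.149928) = 0.7244 km
  D: √((-0.0076·111.32)² + (-0.0165·104.65)²) = √(0.715770 + 2.981579) = 1.9228 km
  E: √((-0.0054·111.32)² + (-0.0129·104.65)²) = √(0.361355 + 1.822460) = 1.4778 km
  → nearest: C (0.7244 km)
S at 19.9260°N, 99.3662°W:
  A: √((0.0023·111.32)² + (-0.0053·104.65)²) = √(0.065554 + 0.307631) = 0.6109 km
  B: √((0.0069·111.32)² + (-0.0012·104.65)²) = √(0.589990 + 0.015770) = 0.7783 km
  C: √((0.0191·111.32)² + (0.0040·104.65)²) = √(4.520777 + 0.175226) = 2.1670 km
  D: √((0.0060·111.32)² + (-0.0088·104.65)²) = √(0.446117 + 0.848094) = 1.1376 km
  E: √((0.0082·111.32)² + (-0.0052·104.65)²) = √(0.833248 + 0.296132) = 1.0627 km
  → nearest: A (0.6109 km)

P→A; Q→E; R→C; S→A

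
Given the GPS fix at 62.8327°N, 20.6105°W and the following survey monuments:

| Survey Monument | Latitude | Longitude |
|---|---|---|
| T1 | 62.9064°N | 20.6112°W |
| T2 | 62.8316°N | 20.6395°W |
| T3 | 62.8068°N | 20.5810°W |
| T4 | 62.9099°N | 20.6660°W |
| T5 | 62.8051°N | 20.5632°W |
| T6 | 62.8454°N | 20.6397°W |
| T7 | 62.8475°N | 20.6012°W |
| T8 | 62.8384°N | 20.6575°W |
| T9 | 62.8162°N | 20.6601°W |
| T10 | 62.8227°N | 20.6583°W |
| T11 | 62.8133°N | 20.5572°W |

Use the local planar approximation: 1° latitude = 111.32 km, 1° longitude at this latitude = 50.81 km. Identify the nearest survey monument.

T2

Distances from 62.8327°N, 20.6105°W:
T1: √((0.0737·111.32)² + (-0.0007·50.81)²) = √(67.310276 + 0.001265) = 8.2044 km
T2: √((-0.0011·111.32)² + (-0.0290·50.81)²) = √(0.014994 + 2.171173) = 1.4786 km
T3: √((-0.0259·111.32)² + (0.0295·50.81)²) = √(8.312773 + 2.246686) = 3.2495 km
T4: √((0.0772·111.32)² + (-0.0555·50.81)²) = √(73.855186 + 7.952146) = 9.0447 km
T5: √((-0.0276·111.32)² + (0.0473·50.81)²) = √(9.439838 + 5.775913) = 3.9007 km
T6: √((0.0127·111.32)² + (-0.0292·50.81)²) = √(1.998729 + 2.201223) = 2.0494 km
T7: √((0.0148·111.32)² + (0.0093·50.81)²) = √(2.714375 + 0.223287) = 1.7140 km
T8: √((0.0057·111.32)² + (-0.0470·50.81)²) = √(0.402621 + 5.702878) = 2.4709 km
T9: √((-0.0165·111.32)² + (-0.0496·50.81)²) = √(3.373761 + 6.351287) = 3.1185 km
T10: √((-0.0100·111.32)² + (-0.0478·50.81)²) = √(1.239214 + 5.898671) = 2.6717 km
T11: √((-0.0194·111.32)² + (0.0533·50.81)²) = √(4.663907 + 7.334201) = 3.4638 km
Minimum: T2 at 1.4786 km.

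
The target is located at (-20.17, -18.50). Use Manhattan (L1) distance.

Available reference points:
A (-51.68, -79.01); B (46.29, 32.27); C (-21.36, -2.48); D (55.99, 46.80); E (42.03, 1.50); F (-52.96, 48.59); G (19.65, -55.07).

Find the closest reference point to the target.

C

Distances from (-20.17, -18.50):
A: 92.02
B: 117.23
C: 17.21
D: 141.46
E: 82.20
F: 99.88
G: 76.39
Minimum: C at 17.21.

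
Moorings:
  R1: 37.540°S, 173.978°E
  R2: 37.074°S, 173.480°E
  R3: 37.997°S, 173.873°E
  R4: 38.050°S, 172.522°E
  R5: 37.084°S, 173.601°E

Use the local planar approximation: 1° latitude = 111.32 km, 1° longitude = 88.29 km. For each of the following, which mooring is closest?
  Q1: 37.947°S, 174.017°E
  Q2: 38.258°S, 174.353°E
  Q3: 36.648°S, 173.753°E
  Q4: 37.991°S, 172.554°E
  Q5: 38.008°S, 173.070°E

Q1 at 37.947°S, 174.017°E:
  R1: 45.438 km
  R2: 108.131 km
  R3: 13.879 km
  R4: 132.491 km
  R5: 102.851 km
  → nearest: R3 (13.879 km)
Q2 at 38.258°S, 174.353°E:
  R1: 86.514 km
  R2: 152.686 km
  R3: 51.383 km
  R4: 163.309 km
  R5: 146.588 km
  → nearest: R3 (51.383 km)
Q3 at 36.648°S, 173.753°E:
  R1: 101.265 km
  R2: 53.196 km
  R3: 150.544 km
  R4: 190.185 km
  R5: 50.357 km
  → nearest: R5 (50.357 km)
Q4 at 37.991°S, 172.554°E:
  R1: 135.379 km
  R2: 130.784 km
  R3: 116.456 km
  R4: 7.150 km
  R5: 136.892 km
  → nearest: R4 (7.150 km)
Q5 at 38.008°S, 173.070°E:
  R1: 95.608 km
  R2: 110.094 km
  R3: 70.907 km
  R4: 48.608 km
  R5: 113.040 km
  → nearest: R4 (48.608 km)

Q1→R3; Q2→R3; Q3→R5; Q4→R4; Q5→R4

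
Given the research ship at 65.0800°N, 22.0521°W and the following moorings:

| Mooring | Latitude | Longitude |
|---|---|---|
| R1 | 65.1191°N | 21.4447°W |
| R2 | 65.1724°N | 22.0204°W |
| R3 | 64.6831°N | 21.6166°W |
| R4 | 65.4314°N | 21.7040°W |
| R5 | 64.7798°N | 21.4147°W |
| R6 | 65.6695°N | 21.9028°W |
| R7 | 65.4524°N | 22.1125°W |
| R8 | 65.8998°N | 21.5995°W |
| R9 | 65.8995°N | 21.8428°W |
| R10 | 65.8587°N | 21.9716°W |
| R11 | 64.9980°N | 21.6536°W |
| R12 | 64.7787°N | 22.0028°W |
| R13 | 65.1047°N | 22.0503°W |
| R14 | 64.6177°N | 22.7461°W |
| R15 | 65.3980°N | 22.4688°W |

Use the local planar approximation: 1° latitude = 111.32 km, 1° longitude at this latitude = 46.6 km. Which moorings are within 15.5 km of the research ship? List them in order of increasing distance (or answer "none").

Distances from 65.0800°N, 22.0521°W:
R1: √((0.0391·111.32)² + (0.6074·46.6)²) = √(18.945231 + 801.163967) = 28.6375 km
R2: √((0.0924·111.32)² + (0.0317·46.6)²) = √(105.801138 + 2.182179) = 10.3915 km
R3: √((-0.3969·111.32)² + (0.4355·46.6)²) = √(1952.129359 + 411.858612) = 48.6209 km
R4: √((0.3514·111.32)² + (0.3481·46.6)²) = √(1530.206032 + 263.135765) = 42.3479 km
R5: √((-0.3002·111.32)² + (0.6374·46.6)²) = √(1116.780369 + 882.258704) = 44.7106 km
R6: √((0.5895·111.32)² + (0.1493·46.6)²) = √(4306.396503 + 48.405136) = 65.9909 km
R7: √((0.3724·111.32)² + (-0.0604·46.6)²) = √(1718.564118 + 7.922198) = 41.5510 km
R8: √((0.8198·111.32)² + (0.4526·46.6)²) = √(8328.412423 + 444.837030) = 93.6656 km
R9: √((0.8195·111.32)² + (0.2093·46.6)²) = √(8322.318091 + 95.128421) = 91.7466 km
R10: √((0.7787·111.32)² + (0.0805·46.6)²) = √(7514.269114 + 14.072252) = 86.7660 km
R11: √((-0.0820·111.32)² + (0.3985·46.6)²) = √(83.324765 + 344.848614) = 20.6924 km
R12: √((-0.3013·111.32)² + (0.0493·46.6)²) = √(1124.979630 + 5.277955) = 33.6193 km
R13: √((0.0247·111.32)² + (0.0018·46.6)²) = √(7.560322 + 0.007036) = 2.7509 km
R14: √((-0.4623·111.32)² + (-0.6940·46.6)²) = √(2648.464660 + 1045.901472) = 60.7813 km
R15: √((0.3180·111.32)² + (-0.4167·46.6)²) = √(1253.143008 + 377.067268) = 40.3759 km
Threshold 15.5 km: R13 (2.7509 km), R2 (10.3915 km) are within range.

R13, R2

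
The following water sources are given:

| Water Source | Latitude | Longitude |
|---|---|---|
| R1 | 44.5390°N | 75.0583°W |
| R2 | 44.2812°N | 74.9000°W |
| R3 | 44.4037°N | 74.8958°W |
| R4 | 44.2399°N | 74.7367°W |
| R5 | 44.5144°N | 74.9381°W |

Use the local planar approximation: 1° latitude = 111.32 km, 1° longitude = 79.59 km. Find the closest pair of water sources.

Pairwise distances:
R1–R5: 9.9509 km
R3–R5: 12.7747 km
R2–R3: 13.6408 km
R2–R4: 13.7862 km
R1–R3: 19.8526 km
R3–R4: 22.1998 km
R2–R5: 26.1363 km
R1–R2: 31.3421 km
R4–R5: 34.5064 km
R1–R4: 41.9973 km
Closest pair: R1–R5 at 9.9509 km.

R1 and R5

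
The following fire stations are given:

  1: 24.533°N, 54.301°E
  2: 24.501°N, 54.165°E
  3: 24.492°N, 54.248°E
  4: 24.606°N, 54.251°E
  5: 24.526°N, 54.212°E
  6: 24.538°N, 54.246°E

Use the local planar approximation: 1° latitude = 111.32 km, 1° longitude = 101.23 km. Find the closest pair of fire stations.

5 and 6

Pairwise distances:
1–2: √((-0.032·111.32)² + (-0.136·101.23)²) = √(12.68955 + 189.53800) = 14.221 km
1–3: √((-0.041·111.32)² + (-0.053·101.23)²) = √(20.83119 + 28.78526) = 7.044 km
1–4: √((0.073·111.32)² + (-0.050·101.23)²) = √(66.03773 + 25.61878) = 9.574 km
1–5: √((-0.007·111.32)² + (-0.089·101.23)²) = √(0.60721 + 81.17055) = 9.043 km
1–6: √((0.005·111.32)² + (-0.055·101.23)²) = √(0.30980 + 30.99873) = 5.595 km
2–3: √((-0.009·111.32)² + (0.083·101.23)²) = √(1.00376 + 70.59512) = 8.462 km
2–4: √((0.105·111.32)² + (0.086·101.23)²) = √(136.62337 + 75.79061) = 14.574 km
2–5: √((0.025·111.32)² + (0.047·101.23)²) = √(7.74509 + 22.63676) = 5.512 km
2–6: √((0.037·111.32)² + (0.081·101.23)²) = √(16.96484 + 67.23393) = 9.176 km
3–4: √((0.114·111.32)² + (0.003·101.23)²) = √(161.04828 + 0.09223) = 12.694 km
3–5: √((0.034·111.32)² + (-0.036·101.23)²) = √(14.32532 + 13.28078) = 5.254 km
3–6: √((0.046·111.32)² + (-0.002·101.23)²) = √(26.22177 + 0.04099) = 5.125 km
4–5: √((-0.080·111.32)² + (-0.039·101.23)²) = √(79.30971 + 15.58647) = 9.741 km
4–6: √((-0.068·111.32)² + (-0.005·101.23)²) = √(57.30127 + 0.25619) = 7.587 km
5–6: √((0.012·111.32)² + (0.034·101.23)²) = √(1.78447 + 11.84612) = 3.692 km
Closest pair: 5–6 at 3.692 km.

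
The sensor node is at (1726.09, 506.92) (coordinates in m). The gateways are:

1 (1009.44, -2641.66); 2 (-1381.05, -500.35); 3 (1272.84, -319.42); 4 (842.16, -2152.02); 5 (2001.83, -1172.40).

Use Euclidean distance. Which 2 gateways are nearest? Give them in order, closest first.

3, 5

Distances from (1726.09, 506.92):
1: √((-716.65)² + (-3148.58)²) = √(513587.2225 + 9913556.0164) = 3229.11 m
2: √((-3107.14)² + (-1007.27)²) = √(9654318.9796 + 1014592.8529) = 3266.33 m
3: √((-453.25)² + (-826.34)²) = √(205435.5625 + 682837.7956) = 942.48 m
4: √((-883.93)² + (-2658.94)²) = √(781332.2449 + 7069961.9236) = 2802.02 m
5: √((275.74)² + (-1679.32)²) = √(76032.5476 + 2820115.6624) = 1701.81 m
Sorted: 3 (942.48 m) < 5 (1701.81 m) < 4 (2802.02 m) < 1 (3229.11 m) < …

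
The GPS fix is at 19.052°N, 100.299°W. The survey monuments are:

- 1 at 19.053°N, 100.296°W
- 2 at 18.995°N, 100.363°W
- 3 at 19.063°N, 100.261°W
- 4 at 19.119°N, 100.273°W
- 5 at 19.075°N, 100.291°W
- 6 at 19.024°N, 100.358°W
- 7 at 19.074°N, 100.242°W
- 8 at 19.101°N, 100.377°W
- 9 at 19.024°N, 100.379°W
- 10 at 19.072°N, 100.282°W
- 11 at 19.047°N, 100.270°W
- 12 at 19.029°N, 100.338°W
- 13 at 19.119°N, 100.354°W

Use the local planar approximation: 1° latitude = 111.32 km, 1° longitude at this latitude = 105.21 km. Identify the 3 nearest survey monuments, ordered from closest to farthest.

Distances from 19.052°N, 100.299°W:
1: 0.335 km
2: 9.252 km
3: 4.181 km
4: 7.944 km
5: 2.695 km
6: 6.946 km
7: 6.478 km
8: 9.854 km
9: 8.975 km
10: 2.856 km
11: 3.101 km
12: 4.836 km
13: 9.440 km
Sorted: 1 (0.335 km) < 5 (2.695 km) < 10 (2.856 km) < 11 (3.101 km) < 3 (4.181 km) < …

1, 5, 10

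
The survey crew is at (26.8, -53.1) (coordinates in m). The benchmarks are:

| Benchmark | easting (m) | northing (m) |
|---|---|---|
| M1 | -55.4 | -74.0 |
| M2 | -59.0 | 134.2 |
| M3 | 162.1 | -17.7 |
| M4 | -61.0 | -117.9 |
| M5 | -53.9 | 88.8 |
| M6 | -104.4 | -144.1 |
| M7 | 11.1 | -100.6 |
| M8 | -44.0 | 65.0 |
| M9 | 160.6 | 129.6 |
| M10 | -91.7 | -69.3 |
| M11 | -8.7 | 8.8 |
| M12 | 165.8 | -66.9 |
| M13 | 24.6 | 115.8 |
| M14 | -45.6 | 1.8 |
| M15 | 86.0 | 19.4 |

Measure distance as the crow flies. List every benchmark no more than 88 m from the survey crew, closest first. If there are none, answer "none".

Distances from (26.8, -53.1):
M1: 84.8 m
M2: 206.0 m
M3: 139.9 m
M4: 109.1 m
M5: 163.2 m
M6: 159.7 m
M7: 50.0 m
M8: 137.7 m
M9: 226.5 m
M10: 119.6 m
M11: 71.4 m
M12: 139.7 m
M13: 168.9 m
M14: 90.9 m
M15: 93.6 m
Threshold 88 m: M7 (50.0 m), M11 (71.4 m), M1 (84.8 m) are within range.

M7, M11, M1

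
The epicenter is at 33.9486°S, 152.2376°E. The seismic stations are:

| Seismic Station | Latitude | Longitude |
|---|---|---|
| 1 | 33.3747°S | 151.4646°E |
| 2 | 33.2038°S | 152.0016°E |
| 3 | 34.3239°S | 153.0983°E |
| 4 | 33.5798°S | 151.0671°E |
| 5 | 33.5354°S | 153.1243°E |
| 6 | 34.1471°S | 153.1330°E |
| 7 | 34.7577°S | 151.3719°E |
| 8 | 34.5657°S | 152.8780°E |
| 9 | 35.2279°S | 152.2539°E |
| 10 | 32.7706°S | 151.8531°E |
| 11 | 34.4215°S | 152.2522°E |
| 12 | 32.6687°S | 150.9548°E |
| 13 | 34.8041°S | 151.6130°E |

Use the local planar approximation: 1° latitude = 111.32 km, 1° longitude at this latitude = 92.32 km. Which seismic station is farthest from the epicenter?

Distances from 33.9486°S, 152.2376°E:
1: √((0.5739·111.32)² + (-0.7730·92.32)²) = √(4081.491015 + 5092.729150) = 95.7821 km
2: √((0.7448·111.32)² + (-0.2360·92.32)²) = √(6874.256473 + 474.696028) = 85.7260 km
3: √((-0.3753·111.32)² + (0.8607·92.32)²) = √(1745.434372 + 6313.863630) = 89.7736 km
4: √((0.3688·111.32)² + (-1.1705·92.32)²) = √(1685.497917 + 11677.084628) = 115.5966 km
5: √((0.4132·111.32)² + (0.8867·92.32)²) = √(2115.763015 + 6701.083176) = 93.8981 km
6: √((-0.1985·111.32)² + (0.8954·92.32)²) = √(488.278293 + 6833.225796) = 85.5658 km
7: √((-0.8091·111.32)² + (-0.8657·92.32)²) = √(8112.426923 + 6387.434014) = 120.4154 km
8: √((-0.6171·111.32)² + (0.6404·92.32)²) = √(4719.081612 + 3495.378722) = 90.6337 km
9: √((-1.2793·111.32)² + (0.0163·92.32)²) = √(20281.085461 + 2.264471) = 142.4196 km
10: √((1.1780·111.32)² + (-0.3845·92.32)²) = √(17196.377734 + 1260.039849) = 135.8544 km
11: √((-0.4729·111.32)² + (0.0146·92.32)²) = √(2771.309454 + 1.816759) = 52.6605 km
12: √((1.2799·111.32)² + (-1.2828·92.32)²) = √(20300.113844 + 14025.213922) = 185.2710 km
13: √((-0.8555·111.32)² + (-0.6246·92.32)²) = √(9069.564278 + 3325.029872) = 111.3310 km
Maximum: 12 at 185.2710 km.

12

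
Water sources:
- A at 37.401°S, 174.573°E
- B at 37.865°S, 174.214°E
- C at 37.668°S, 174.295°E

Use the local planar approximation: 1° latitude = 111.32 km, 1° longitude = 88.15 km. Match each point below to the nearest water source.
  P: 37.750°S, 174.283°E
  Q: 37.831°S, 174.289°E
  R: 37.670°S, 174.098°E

P at 37.750°S, 174.283°E:
  A: √((0.349·111.32)² + (0.290·88.15)²) = √(1509.37534 + 653.49253) = 46.507 km
  B: √((-0.115·111.32)² + (-0.069·88.15)²) = √(163.88608 + 36.99498) = 14.173 km
  C: √((0.082·111.32)² + (0.012·88.15)²) = √(83.32477 + 1.11894) = 9.189 km
  → nearest: C (9.189 km)
Q at 37.831°S, 174.289°E:
  A: √((0.430·111.32)² + (0.284·88.15)²) = √(2291.30713 + 626.73120) = 54.019 km
  B: √((-0.034·111.32)² + (-0.075·88.15)²) = √(14.32532 + 43.70863) = 7.618 km
  C: √((0.163·111.32)² + (0.006·88.15)²) = √(329.24683 + 0.27974) = 18.153 km
  → nearest: B (7.618 km)
R at 37.670°S, 174.098°E:
  A: √((0.269·111.32)² + (0.475·88.15)²) = √(896.70782 + 1753.20158) = 51.477 km
  B: √((-0.195·111.32)² + (0.116·88.15)²) = √(471.21121 + 104.55881) = 23.995 km
  C: √((0.002·111.32)² + (0.197·88.15)²) = √(0.04957 + 301.56233) = 17.367 km
  → nearest: C (17.367 km)

P→C; Q→B; R→C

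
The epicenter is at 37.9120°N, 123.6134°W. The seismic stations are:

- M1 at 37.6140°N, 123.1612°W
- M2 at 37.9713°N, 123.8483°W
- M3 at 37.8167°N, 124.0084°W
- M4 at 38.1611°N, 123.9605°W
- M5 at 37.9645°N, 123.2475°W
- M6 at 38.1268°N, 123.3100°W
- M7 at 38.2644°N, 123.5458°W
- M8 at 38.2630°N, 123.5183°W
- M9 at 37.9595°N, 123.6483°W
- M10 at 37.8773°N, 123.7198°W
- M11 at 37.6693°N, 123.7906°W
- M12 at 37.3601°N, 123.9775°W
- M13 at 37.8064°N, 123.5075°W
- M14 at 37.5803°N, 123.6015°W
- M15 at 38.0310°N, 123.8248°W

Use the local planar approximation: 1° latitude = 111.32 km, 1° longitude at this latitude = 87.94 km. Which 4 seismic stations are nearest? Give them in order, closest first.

Distances from 37.9120°N, 123.6134°W:
M1: √((-0.2980·111.32)² + (0.4522·87.94)²) = √(1100.471814 + 1581.371977) = 51.7865 km
M2: √((0.0593·111.32)² + (-0.2349·87.94)²) = √(43.576845 + 426.716028) = 21.6862 km
M3: √((-0.0953·111.32)² + (-0.3950·87.94)²) = √(112.546553 + 1206.610538) = 36.3202 km
M4: √((0.2491·111.32)² + (-0.3471·87.94)²) = √(768.942474 + 931.712989) = 41.2390 km
M5: √((0.0525·111.32)² + (0.3659·87.94)²) = √(34.155842 + 1035.375160) = 32.7037 km
M6: √((0.2148·111.32)² + (0.3034·87.94)²) = √(571.761554 + 711.875548) = 35.8279 km
M7: √((0.3524·111.32)² + (0.0676·87.94)²) = √(1538.927622 + 35.339981) = 39.6770 km
M8: √((0.3510·111.32)² + (0.0951·87.94)²) = √(1526.724336 + 69.941341) = 39.9583 km
M9: √((0.0475·111.32)² + (-0.0349·87.94)²) = √(27.959771 + 9.419412) = 6.1139 km
M10: √((-0.0347·111.32)² + (-0.1064·87.94)²) = √(14.921255 + 87.550006) = 10.1228 km
M11: √((-0.2427·111.32)² + (-0.1772·87.94)²) = √(729.937958 + 242.828892) = 31.1892 km
M12: √((-0.5519·111.32)² + (-0.3641·87.94)²) = √(3774.567389 + 1025.213415) = 69.2805 km
M13: √((-0.1056·111.32)² + (0.1059·87.94)²) = √(138.189241 + 86.729101) = 14.9973 km
M14: √((-0.3317·111.32)² + (0.0119·87.94)²) = √(1363.444104 + 1.095133) = 36.9397 km
M15: √((0.1190·111.32)² + (-0.2114·87.94)²) = √(175.485129 + 345.607285) = 22.8274 km
Sorted: M9 (6.1139 km) < M10 (10.1228 km) < M13 (14.9973 km) < M2 (21.6862 km) < M15 (22.8274 km) < M11 (31.1892 km) < …

M9, M10, M13, M2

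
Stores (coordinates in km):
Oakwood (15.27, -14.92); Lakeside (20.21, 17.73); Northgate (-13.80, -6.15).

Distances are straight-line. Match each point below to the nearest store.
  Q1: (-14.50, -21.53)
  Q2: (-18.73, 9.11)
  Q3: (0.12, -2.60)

Q1 at (-14.50, -21.53):
  Oakwood: 30.49 km
  Lakeside: 52.40 km
  Northgate: 15.40 km
  → nearest: Northgate (15.40 km)
Q2 at (-18.73, 9.11):
  Oakwood: 41.63 km
  Lakeside: 39.88 km
  Northgate: 16.04 km
  → nearest: Northgate (16.04 km)
Q3 at (0.12, -2.60):
  Oakwood: 19.53 km
  Lakeside: 28.58 km
  Northgate: 14.37 km
  → nearest: Northgate (14.37 km)

Q1→Northgate; Q2→Northgate; Q3→Northgate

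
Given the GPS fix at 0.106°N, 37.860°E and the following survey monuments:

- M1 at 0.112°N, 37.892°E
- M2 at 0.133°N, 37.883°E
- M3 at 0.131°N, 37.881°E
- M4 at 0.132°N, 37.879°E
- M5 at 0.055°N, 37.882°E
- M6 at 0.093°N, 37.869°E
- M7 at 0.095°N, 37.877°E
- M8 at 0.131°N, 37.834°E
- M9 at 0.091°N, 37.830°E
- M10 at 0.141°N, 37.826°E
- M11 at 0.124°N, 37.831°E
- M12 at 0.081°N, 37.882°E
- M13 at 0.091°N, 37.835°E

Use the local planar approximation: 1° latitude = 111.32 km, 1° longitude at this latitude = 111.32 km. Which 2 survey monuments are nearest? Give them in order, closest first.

Distances from 0.106°N, 37.860°E:
M1: √((0.006·111.32)² + (0.032·111.32)²) = √(0.44612 + 12.68955) = 3.624 km
M2: √((0.027·111.32)² + (0.023·111.32)²) = √(9.03387 + 6.55544) = 3.948 km
M3: √((0.025·111.32)² + (0.021·111.32)²) = √(7.74509 + 5.46493) = 3.635 km
M4: √((0.026·111.32)² + (0.019·111.32)²) = √(8.37709 + 4.47356) = 3.585 km
M5: √((-0.051·111.32)² + (0.022·111.32)²) = √(32.23196 + 5.99780) = 6.183 km
M6: √((-0.013·111.32)² + (0.009·111.32)²) = √(2.09427 + 1.00376) = 1.760 km
M7: √((-0.011·111.32)² + (0.017·111.32)²) = √(1.49945 + 3.58133) = 2.254 km
M8: √((0.025·111.32)² + (-0.026·111.32)²) = √(7.74509 + 8.37709) = 4.015 km
M9: √((-0.015·111.32)² + (-0.030·111.32)²) = √(2.78823 + 11.15293) = 3.734 km
M10: √((0.035·111.32)² + (-0.034·111.32)²) = √(15.18037 + 14.32532) = 5.432 km
M11: √((0.018·111.32)² + (-0.029·111.32)²) = √(4.01505 + 10.42179) = 3.800 km
M12: √((-0.025·111.32)² + (0.022·111.32)²) = √(7.74509 + 5.99780) = 3.707 km
M13: √((-0.015·111.32)² + (-0.025·111.32)²) = √(2.78823 + 7.74509) = 3.246 km
Sorted: M6 (1.760 km) < M7 (2.254 km) < M13 (3.246 km) < M4 (3.585 km) < …

M6, M7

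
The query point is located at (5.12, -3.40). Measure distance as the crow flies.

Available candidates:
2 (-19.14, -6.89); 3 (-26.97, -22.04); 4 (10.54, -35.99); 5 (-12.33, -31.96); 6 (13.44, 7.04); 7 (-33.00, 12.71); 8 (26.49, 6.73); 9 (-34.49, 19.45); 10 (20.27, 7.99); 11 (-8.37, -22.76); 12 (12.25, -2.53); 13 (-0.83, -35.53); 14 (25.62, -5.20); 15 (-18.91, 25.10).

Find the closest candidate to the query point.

Distances from (5.12, -3.40):
2: 24.51
3: 37.11
4: 33.04
5: 33.47
6: 13.35
7: 41.38
8: 23.65
9: 45.73
10: 18.95
11: 23.60
12: 7.18
13: 32.68
14: 20.58
15: 37.28
Minimum: 12 at 7.18.

12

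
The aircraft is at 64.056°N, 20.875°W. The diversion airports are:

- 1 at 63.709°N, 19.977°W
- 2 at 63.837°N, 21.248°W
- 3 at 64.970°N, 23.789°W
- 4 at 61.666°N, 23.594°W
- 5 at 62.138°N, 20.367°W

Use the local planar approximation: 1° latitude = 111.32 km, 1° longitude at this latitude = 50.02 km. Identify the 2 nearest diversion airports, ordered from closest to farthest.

2, 1

Distances from 64.056°N, 20.875°W:
1: 59.243 km
2: 30.699 km
3: 177.758 km
4: 298.802 km
5: 215.018 km
Sorted: 2 (30.699 km) < 1 (59.243 km) < 3 (177.758 km) < 5 (215.018 km) < …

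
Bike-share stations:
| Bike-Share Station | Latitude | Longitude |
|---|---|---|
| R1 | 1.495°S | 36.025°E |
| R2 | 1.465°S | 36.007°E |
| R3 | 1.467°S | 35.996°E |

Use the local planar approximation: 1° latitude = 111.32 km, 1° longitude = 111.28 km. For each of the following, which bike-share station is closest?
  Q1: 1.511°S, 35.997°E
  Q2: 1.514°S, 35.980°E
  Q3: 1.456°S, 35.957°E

Q1→R1; Q2→R1; Q3→R3

Q1 at 1.511°S, 35.997°E:
  R1: √((0.016·111.32)² + (0.028·111.28)²) = √(3.17239 + 9.70846) = 3.589 km
  R2: √((0.046·111.32)² + (0.010·111.28)²) = √(26.22177 + 1.23832) = 5.240 km
  R3: √((0.044·111.32)² + (-0.001·111.28)²) = √(23.99119 + 0.01238) = 4.899 km
  → nearest: R1 (3.589 km)
Q2 at 1.514°S, 35.980°E:
  R1: √((0.019·111.32)² + (0.045·111.28)²) = √(4.47356 + 25.07606) = 5.436 km
  R2: √((0.049·111.32)² + (0.027·111.28)²) = √(29.75353 + 9.02738) = 6.227 km
  R3: √((0.047·111.32)² + (0.016·111.28)²) = √(27.37424 + 3.17011) = 5.527 km
  → nearest: R1 (5.436 km)
Q3 at 1.456°S, 35.957°E:
  R1: √((-0.039·111.32)² + (0.068·111.28)²) = √(18.84845 + 57.26009) = 8.724 km
  R2: √((-0.009·111.32)² + (0.050·111.28)²) = √(1.00376 + 30.95810) = 5.653 km
  R3: √((-0.011·111.32)² + (0.039·111.28)²) = √(1.49945 + 18.83491) = 4.509 km
  → nearest: R3 (4.509 km)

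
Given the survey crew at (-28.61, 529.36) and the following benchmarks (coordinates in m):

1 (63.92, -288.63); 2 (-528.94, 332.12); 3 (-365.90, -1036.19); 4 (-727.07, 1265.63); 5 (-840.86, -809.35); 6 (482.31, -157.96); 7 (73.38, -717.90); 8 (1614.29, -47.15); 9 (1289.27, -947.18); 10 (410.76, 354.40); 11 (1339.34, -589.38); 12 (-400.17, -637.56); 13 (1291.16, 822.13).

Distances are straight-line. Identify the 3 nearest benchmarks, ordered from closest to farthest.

10, 2, 1

Distances from (-28.61, 529.36):
1: √((92.53)² + (-817.99)²) = √(8561.8009 + 669107.6401) = 823.21 m
2: √((-500.33)² + (-197.24)²) = √(250330.1089 + 38903.6176) = 537.80 m
3: √((-337.29)² + (-1565.55)²) = √(113764.5441 + 2450946.8025) = 1601.47 m
4: √((-698.46)² + (736.27)²) = √(487846.3716 + 542093.5129) = 1014.86 m
5: √((-812.25)² + (-1338.71)²) = √(659750.0625 + 1792144.4641) = 1565.85 m
6: √((510.92)² + (-687.32)²) = √(261039.2464 + 472408.7824) = 856.42 m
7: √((101.99)² + (-1247.26)²) = √(10401.9601 + 1555657.5076) = 1251.42 m
8: √((1642.90)² + (-576.51)²) = √(2699120.4100 + 332363.7801) = 1741.12 m
9: √((1317.88)² + (-1476.54)²) = √(1736807.6944 + 2180170.3716) = 1979.14 m
10: √((439.37)² + (-174.96)²) = √(193045.9969 + 30611.0016) = 472.92 m
11: √((1367.95)² + (-1118.74)²) = √(1871287.2025 + 1251579.1876) = 1767.16 m
12: √((-371.56)² + (-1166.92)²) = √(138056.8336 + 1361702.2864) = 1224.65 m
13: √((1319.77)² + (292.77)²) = √(1741792.8529 + 85714.2729) = 1351.85 m
Sorted: 10 (472.92 m) < 2 (537.80 m) < 1 (823.21 m) < 6 (856.42 m) < 4 (1014.86 m) < …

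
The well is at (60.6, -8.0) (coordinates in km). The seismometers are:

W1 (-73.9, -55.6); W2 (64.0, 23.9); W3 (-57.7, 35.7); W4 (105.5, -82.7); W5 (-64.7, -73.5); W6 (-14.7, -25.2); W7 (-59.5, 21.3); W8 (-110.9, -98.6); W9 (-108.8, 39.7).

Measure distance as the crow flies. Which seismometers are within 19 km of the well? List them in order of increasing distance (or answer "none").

Distances from (60.6, -8.0):
W1: √((-134.5)² + (-47.6)²) = √(18090.250 + 2265.760) = 142.7 km
W2: √((3.4)² + (31.9)²) = √(11.560 + 1017.610) = 32.1 km
W3: √((-118.3)² + (43.7)²) = √(13994.890 + 1909.690) = 126.1 km
W4: √((44.9)² + (-74.7)²) = √(2016.010 + 5580.090) = 87.2 km
W5: √((-125.3)² + (-65.5)²) = √(15700.090 + 4290.250) = 141.4 km
W6: √((-75.3)² + (-17.2)²) = √(5670.090 + 295.840) = 77.2 km
W7: √((-120.1)² + (29.3)²) = √(14424.010 + 858.490) = 123.6 km
W8: √((-171.5)² + (-90.6)²) = √(29412.250 + 8208.360) = 194.0 km
W9: √((-169.4)² + (47.7)²) = √(28696.360 + 2275.290) = 176.0 km
Threshold 19 km: none within range.

none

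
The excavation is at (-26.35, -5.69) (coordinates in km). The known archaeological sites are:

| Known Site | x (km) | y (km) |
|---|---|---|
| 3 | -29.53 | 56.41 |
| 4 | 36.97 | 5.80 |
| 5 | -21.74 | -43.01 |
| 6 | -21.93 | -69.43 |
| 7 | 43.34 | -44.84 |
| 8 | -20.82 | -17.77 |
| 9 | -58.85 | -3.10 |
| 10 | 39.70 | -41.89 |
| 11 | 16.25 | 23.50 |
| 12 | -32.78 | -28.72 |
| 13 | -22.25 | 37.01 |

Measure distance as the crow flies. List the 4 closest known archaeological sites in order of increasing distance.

8, 12, 9, 5

Distances from (-26.35, -5.69):
3: √((-3.18)² + (62.10)²) = √(10.1124 + 3856.4100) = 62.18 km
4: √((63.32)² + (11.49)²) = √(4009.4224 + 132.0201) = 64.35 km
5: √((4.61)² + (-37.32)²) = √(21.2521 + 1392.7824) = 37.60 km
6: √((4.42)² + (-63.74)²) = √(19.5364 + 4062.7876) = 63.89 km
7: √((69.69)² + (-39.15)²) = √(4856.6961 + 1532.7225) = 79.93 km
8: √((5.53)² + (-12.08)²) = √(30.5809 + 145.9264) = 13.29 km
9: √((-32.50)² + (2.59)²) = √(1056.2500 + 6.7081) = 32.60 km
10: √((66.05)² + (-36.20)²) = √(4362.6025 + 1310.4400) = 75.32 km
11: √((42.60)² + (29.19)²) = √(1814.7600 + 852.0561) = 51.64 km
12: √((-6.43)² + (-23.03)²) = √(41.3449 + 530.3809) = 23.91 km
13: √((4.10)² + (42.70)²) = √(16.8100 + 1823.2900) = 42.90 km
Sorted: 8 (13.29 km) < 12 (23.91 km) < 9 (32.60 km) < 5 (37.60 km) < 13 (42.90 km) < 11 (51.64 km) < …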